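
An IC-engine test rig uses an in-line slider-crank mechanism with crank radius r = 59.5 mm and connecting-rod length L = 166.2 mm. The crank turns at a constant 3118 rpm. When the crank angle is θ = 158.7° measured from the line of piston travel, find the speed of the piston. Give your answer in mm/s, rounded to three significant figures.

ω = 2π·3118/60 = 326.5 rad/s
For an in-line slider-crank, x = r cosθ + √(L² − r² sin²θ), so v = −rω sinθ·[1 + r cosθ/√(L² − r² sin²θ)].
With r = 0.0595 m, L = 0.1662 m, θ = 158.7°: √(L² − r² sin²θ) = 0.16479 m.
v = −0.0595·326.5·0.36325·[1 + 0.0595·-0.93169/0.16479] = -4.6831 m/s.
|v| = 4.6831 m/s = 4683.1 mm/s.

4680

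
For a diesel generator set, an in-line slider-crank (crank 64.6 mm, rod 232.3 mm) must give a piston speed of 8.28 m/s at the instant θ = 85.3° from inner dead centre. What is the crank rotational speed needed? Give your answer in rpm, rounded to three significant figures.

1200

For an in-line slider-crank, |v_piston| = rω|sinθ|·[1 + r cosθ/√(L² − r² sin²θ)].
With r = 0.0646 m, L = 0.2323 m, θ = 85.3°: the bracketed kinematic factor |dx/dθ| = 0.06591 m.
ω = v/|dx/dθ| = 8.28/0.06591 = 125.63 rad/s.
N = 60ω/(2π) = 1199.6 rpm.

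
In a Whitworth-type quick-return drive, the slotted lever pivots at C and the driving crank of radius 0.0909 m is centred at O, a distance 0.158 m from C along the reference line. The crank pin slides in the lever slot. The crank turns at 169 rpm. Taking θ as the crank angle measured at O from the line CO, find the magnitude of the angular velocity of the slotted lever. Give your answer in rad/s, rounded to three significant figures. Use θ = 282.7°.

5.11

ω = 17.7 rad/s (from 169 rpm).
Crank pin A relative to C: A = (d + r cosθ, r sinθ); lever angle φ = atan2(r sinθ, d + r cosθ).
Differentiating tanφ: φ̇ = rω(d cosθ + r)/(d² + r² + 2dr cosθ).
d² + r² + 2dr cosθ = |CA|² = 0.0395418 m²;  d cosθ + r = +0.12564 m.
|ω_lever| = |0.0909·17.7·+0.12564| / 0.0395418 = 5.1114 rad/s.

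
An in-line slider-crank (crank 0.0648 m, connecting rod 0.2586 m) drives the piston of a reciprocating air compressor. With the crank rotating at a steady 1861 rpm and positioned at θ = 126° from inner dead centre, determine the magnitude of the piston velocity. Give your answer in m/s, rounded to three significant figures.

ω = 2π·1861/60 = 194.9 rad/s
For an in-line slider-crank, x = r cosθ + √(L² − r² sin²θ), so v = −rω sinθ·[1 + r cosθ/√(L² − r² sin²θ)].
With r = 0.0648 m, L = 0.2586 m, θ = 126°: √(L² − r² sin²θ) = 0.25323 m.
v = −0.0648·194.9·0.80902·[1 + 0.0648·-0.58779/0.25323] = -8.6799 m/s.
|v| = 8.6799 m/s.

8.68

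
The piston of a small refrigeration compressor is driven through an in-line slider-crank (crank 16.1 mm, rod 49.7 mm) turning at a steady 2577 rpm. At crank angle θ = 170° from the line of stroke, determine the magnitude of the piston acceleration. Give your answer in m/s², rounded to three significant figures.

796

ω = 2π·2577/60 = 269.9 rad/s
x(θ) = r cosθ + √(L² − r² sin²θ); with ω constant, a = ω²·d²x/dθ².
d²x/dθ² = −r cosθ − r²(cos2θ)/√u − r⁴ sin²2θ/(4u^{3/2}),  u = L² − r² sin²θ = 0.00246227 m².
Substituting r = 0.0161 m, L = 0.0497 m, θ = 170°: d²x/dθ² = +0.010931 m.
a = ω²·d²x/dθ² = (269.9)²·(+0.010931) = +796.03 m/s²;  |a| = 796.03 m/s².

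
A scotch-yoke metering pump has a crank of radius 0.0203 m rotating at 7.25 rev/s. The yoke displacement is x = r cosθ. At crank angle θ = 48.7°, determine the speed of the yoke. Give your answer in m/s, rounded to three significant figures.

0.695

ω = 45.55 rad/s (from 7.25 rev/s).
x = r cosθ ⇒ ẋ = −rω sinθ.
|v| = rω|sinθ| = 0.0203·45.55·|sin 48.7°| = 0.69471 m/s.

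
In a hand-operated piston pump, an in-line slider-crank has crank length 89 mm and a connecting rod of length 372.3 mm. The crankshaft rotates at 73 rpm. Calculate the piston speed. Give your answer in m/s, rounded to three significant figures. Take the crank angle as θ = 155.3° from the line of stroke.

ω = 2π·73/60 = 7.645 rad/s
For an in-line slider-crank, x = r cosθ + √(L² − r² sin²θ), so v = −rω sinθ·[1 + r cosθ/√(L² − r² sin²θ)].
With r = 0.089 m, L = 0.3723 m, θ = 155.3°: √(L² − r² sin²θ) = 0.37044 m.
v = −0.089·7.645·0.41787·[1 + 0.089·-0.90851/0.37044] = -0.22225 m/s.
|v| = 0.22225 m/s.

0.222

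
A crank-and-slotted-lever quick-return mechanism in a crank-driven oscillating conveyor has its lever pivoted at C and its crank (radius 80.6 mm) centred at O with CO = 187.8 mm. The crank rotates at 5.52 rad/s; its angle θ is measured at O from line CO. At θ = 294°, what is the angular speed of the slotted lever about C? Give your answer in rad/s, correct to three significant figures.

ω = 5.52 rad/s
Crank pin A relative to C: A = (d + r cosθ, r sinθ); lever angle φ = atan2(r sinθ, d + r cosθ).
Differentiating tanφ: φ̇ = rω(d cosθ + r)/(d² + r² + 2dr cosθ).
d² + r² + 2dr cosθ = |CA|² = 0.0540785 m²;  d cosθ + r = +0.15699 m.
|ω_lever| = |0.0806·5.52·+0.15699| / 0.0540785 = 1.2915 rad/s.

1.29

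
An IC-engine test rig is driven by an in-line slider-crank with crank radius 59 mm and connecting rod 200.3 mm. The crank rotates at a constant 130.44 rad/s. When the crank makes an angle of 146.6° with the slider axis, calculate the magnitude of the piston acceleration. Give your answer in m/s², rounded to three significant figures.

ω = 130.4 rad/s
x(θ) = r cosθ + √(L² − r² sin²θ); with ω constant, a = ω²·d²x/dθ².
d²x/dθ² = −r cosθ − r²(cos2θ)/√u − r⁴ sin²2θ/(4u^{3/2}),  u = L² − r² sin²θ = 0.0390652 m².
Substituting r = 0.059 m, L = 0.2003 m, θ = 146.6°: d²x/dθ² = +0.041986 m.
a = ω²·d²x/dθ² = (130.4)²·(+0.041986) = +714.38 m/s²;  |a| = 714.38 m/s².

714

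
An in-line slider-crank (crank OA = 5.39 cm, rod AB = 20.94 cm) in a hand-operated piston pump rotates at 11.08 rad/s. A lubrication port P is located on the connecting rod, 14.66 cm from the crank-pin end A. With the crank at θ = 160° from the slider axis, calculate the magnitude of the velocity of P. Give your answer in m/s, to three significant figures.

ω = 11.08 rad/s.  Crank-pin speed |V_A| = rω = 0.59721 m/s, perpendicular to OA.
Rod angle: sinφ = −(r/L) sinθ ⇒ φ = -5.051°; ω_rod = −rω cosθ/√(L²−r²sin²θ) = +2.6905 rad/s.
V_P = V_A + ω_rod × AP, with AP = 0.1466 m along the rod.
Components: V_Px = −rω sinθ − a·ω_rod·sinφ = -0.16953 m/s;  V_Py = rω cosθ + a·ω_rod·cosφ = -0.16831 m/s.
|V_P| = √(V_Px² + V_Py²) = 0.23889 m/s.

0.239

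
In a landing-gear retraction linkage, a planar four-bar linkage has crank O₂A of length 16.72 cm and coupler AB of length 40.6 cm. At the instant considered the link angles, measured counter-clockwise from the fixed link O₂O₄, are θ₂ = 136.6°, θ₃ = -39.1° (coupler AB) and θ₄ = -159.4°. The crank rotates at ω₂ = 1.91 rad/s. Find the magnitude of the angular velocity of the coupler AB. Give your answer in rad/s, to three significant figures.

0.819

ω₂ = 1.91 rad/s
Differentiating the loop-closure r₂e^{iθ₂}+r₃e^{iθ₃}=r₁+r₄e^{iθ₄} gives r₂ω₂e^{iθ₂}+r₃ω₃e^{iθ₃}=r₄ω₄e^{iθ₄}.
Eliminating the other unknown: ω₃ = r₂ω₂ sin(θ₄−θ₂) / [r₃ sin(θ₃−θ₄)].
Numerator sine = +0.89879; denominator sine = +0.86340.
Result = 0.1672·1.91·(+0.89879) / (0.406·(+0.86340)) = +0.81883 rad/s; magnitude 0.81883 rad/s.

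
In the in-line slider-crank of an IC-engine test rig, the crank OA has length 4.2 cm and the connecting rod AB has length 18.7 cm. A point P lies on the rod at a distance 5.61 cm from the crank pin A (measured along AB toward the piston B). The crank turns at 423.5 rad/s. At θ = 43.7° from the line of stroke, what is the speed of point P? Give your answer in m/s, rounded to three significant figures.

ω = 423.5 rad/s.  Crank-pin speed |V_A| = rω = 17.787 m/s, perpendicular to OA.
Rod angle: sinφ = −(r/L) sinθ ⇒ φ = -8.927°; ω_rod = −rω cosθ/√(L²−r²sin²θ) = -69.61 rad/s.
V_P = V_A + ω_rod × AP, with AP = 0.0561 m along the rod.
Components: V_Px = −rω sinθ − a·ω_rod·sinφ = -12.895 m/s;  V_Py = rω cosθ + a·ω_rod·cosφ = +9.0016 m/s.
|V_P| = √(V_Px² + V_Py²) = 15.726 m/s.

15.7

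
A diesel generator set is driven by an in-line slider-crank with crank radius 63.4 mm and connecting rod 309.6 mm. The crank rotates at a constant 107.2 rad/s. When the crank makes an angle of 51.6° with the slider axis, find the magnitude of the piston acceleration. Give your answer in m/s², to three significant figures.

420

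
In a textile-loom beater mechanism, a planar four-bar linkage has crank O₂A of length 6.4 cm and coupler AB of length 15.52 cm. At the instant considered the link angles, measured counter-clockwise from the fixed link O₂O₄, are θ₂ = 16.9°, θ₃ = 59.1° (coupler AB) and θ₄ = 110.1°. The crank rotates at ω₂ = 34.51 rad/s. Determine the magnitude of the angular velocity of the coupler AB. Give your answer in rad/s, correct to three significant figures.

18.3

ω₂ = 34.51 rad/s
Differentiating the loop-closure r₂e^{iθ₂}+r₃e^{iθ₃}=r₁+r₄e^{iθ₄} gives r₂ω₂e^{iθ₂}+r₃ω₃e^{iθ₃}=r₄ω₄e^{iθ₄}.
Eliminating the other unknown: ω₃ = r₂ω₂ sin(θ₄−θ₂) / [r₃ sin(θ₃−θ₄)].
Numerator sine = +0.99844; denominator sine = -0.77715.
Result = 0.064·34.51·(+0.99844) / (0.1552·(-0.77715)) = -18.283 rad/s; magnitude 18.283 rad/s.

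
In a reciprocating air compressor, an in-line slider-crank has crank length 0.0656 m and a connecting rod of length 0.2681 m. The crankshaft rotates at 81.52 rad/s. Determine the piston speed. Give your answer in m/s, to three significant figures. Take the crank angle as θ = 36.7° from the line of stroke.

ω = 81.52 rad/s
For an in-line slider-crank, x = r cosθ + √(L² − r² sin²θ), so v = −rω sinθ·[1 + r cosθ/√(L² − r² sin²θ)].
With r = 0.0656 m, L = 0.2681 m, θ = 36.7°: √(L² − r² sin²θ) = 0.26522 m.
v = −0.0656·81.52·0.59763·[1 + 0.0656·0.80178/0.26522] = -3.8297 m/s.
|v| = 3.8297 m/s.

3.83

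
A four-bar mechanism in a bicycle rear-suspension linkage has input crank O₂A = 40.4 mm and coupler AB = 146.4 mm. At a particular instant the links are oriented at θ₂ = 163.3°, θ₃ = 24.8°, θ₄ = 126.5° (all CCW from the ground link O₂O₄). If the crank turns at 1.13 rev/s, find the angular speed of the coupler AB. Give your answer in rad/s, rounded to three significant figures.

1.20

ω₂ = 7.1 rad/s (from 1.13 rev/s).
Differentiating the loop-closure r₂e^{iθ₂}+r₃e^{iθ₃}=r₁+r₄e^{iθ₄} gives r₂ω₂e^{iθ₂}+r₃ω₃e^{iθ₃}=r₄ω₄e^{iθ₄}.
Eliminating the other unknown: ω₃ = r₂ω₂ sin(θ₄−θ₂) / [r₃ sin(θ₃−θ₄)].
Numerator sine = -0.59902; denominator sine = -0.97922.
Result = 0.0404·7.1·(-0.59902) / (0.1464·(-0.97922)) = +1.1986 rad/s; magnitude 1.1986 rad/s.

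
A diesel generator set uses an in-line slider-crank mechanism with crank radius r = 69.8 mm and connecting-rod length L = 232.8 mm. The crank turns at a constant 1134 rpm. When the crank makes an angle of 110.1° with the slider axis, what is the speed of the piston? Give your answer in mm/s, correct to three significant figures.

6950

ω = 2π·1134/60 = 118.8 rad/s
For an in-line slider-crank, x = r cosθ + √(L² − r² sin²θ), so v = −rω sinθ·[1 + r cosθ/√(L² − r² sin²θ)].
With r = 0.0698 m, L = 0.2328 m, θ = 110.1°: √(L² − r² sin²θ) = 0.22338 m.
v = −0.0698·118.8·0.93909·[1 + 0.0698·-0.34366/0.22338] = -6.9482 m/s.
|v| = 6.9482 m/s = 6948.2 mm/s.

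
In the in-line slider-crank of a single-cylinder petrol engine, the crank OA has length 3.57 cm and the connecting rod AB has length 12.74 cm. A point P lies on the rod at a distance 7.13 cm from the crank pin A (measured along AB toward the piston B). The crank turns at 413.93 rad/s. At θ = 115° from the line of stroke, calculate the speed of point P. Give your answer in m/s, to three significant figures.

12.8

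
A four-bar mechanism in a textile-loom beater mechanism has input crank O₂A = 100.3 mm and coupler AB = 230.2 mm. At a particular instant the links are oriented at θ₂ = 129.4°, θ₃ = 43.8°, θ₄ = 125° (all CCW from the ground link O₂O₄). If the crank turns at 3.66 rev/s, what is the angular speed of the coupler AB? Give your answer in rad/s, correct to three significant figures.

ω₂ = 23 rad/s (from 3.66 rev/s).
Differentiating the loop-closure r₂e^{iθ₂}+r₃e^{iθ₃}=r₁+r₄e^{iθ₄} gives r₂ω₂e^{iθ₂}+r₃ω₃e^{iθ₃}=r₄ω₄e^{iθ₄}.
Eliminating the other unknown: ω₃ = r₂ω₂ sin(θ₄−θ₂) / [r₃ sin(θ₃−θ₄)].
Numerator sine = -0.07672; denominator sine = -0.98823.
Result = 0.1003·23·(-0.07672) / (0.2302·(-0.98823)) = +0.77786 rad/s; magnitude 0.77786 rad/s.

0.778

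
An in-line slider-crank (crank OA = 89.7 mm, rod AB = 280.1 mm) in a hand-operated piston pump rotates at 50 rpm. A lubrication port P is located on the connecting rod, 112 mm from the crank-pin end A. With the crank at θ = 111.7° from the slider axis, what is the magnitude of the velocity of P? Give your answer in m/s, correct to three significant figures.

0.428

ω = 5.236 rad/s.  Crank-pin speed |V_A| = rω = 0.46967 m/s, perpendicular to OA.
Rod angle: sinφ = −(r/L) sinθ ⇒ φ = -17.310°; ω_rod = −rω cosθ/√(L²−r²sin²θ) = +0.6494 rad/s.
V_P = V_A + ω_rod × AP, with AP = 0.112 m along the rod.
Components: V_Px = −rω sinθ − a·ω_rod·sinφ = -0.41474 m/s;  V_Py = rω cosθ + a·ω_rod·cosφ = -0.10422 m/s.
|V_P| = √(V_Px² + V_Py²) = 0.42764 m/s.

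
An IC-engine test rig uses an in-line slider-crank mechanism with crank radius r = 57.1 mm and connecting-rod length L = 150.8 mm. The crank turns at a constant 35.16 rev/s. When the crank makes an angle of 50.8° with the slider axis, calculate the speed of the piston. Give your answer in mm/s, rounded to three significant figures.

12200

ω = 2π·35.2 = 220.9 rad/s
For an in-line slider-crank, x = r cosθ + √(L² − r² sin²θ), so v = −rω sinθ·[1 + r cosθ/√(L² − r² sin²θ)].
With r = 0.0571 m, L = 0.1508 m, θ = 50.8°: √(L² − r² sin²θ) = 0.14416 m.
v = −0.0571·220.9·0.77494·[1 + 0.0571·0.63203/0.14416] = -12.223 m/s.
|v| = 12.223 m/s = 12223 mm/s.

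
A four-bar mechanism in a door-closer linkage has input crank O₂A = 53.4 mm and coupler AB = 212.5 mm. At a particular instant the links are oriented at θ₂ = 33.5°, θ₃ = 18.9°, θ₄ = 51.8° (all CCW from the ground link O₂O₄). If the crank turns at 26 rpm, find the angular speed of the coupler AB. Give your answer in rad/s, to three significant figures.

ω₂ = 2.723 rad/s (from 26 rpm).
Differentiating the loop-closure r₂e^{iθ₂}+r₃e^{iθ₃}=r₁+r₄e^{iθ₄} gives r₂ω₂e^{iθ₂}+r₃ω₃e^{iθ₃}=r₄ω₄e^{iθ₄}.
Eliminating the other unknown: ω₃ = r₂ω₂ sin(θ₄−θ₂) / [r₃ sin(θ₃−θ₄)].
Numerator sine = +0.31399; denominator sine = -0.54317.
Result = 0.0534·2.723·(+0.31399) / (0.2125·(-0.54317)) = -0.39552 rad/s; magnitude 0.39552 rad/s.

0.396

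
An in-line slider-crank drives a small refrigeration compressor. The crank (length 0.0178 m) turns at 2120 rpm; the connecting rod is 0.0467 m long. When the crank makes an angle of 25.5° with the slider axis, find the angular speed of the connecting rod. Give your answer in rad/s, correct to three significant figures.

ω = 222 rad/s (converted from 2120 rpm).
The rod makes angle φ with the slider axis where L sinφ = r sinθ; differentiating, L cosφ·φ̇ = r ω cosθ.
L cosφ = √(L² − r² sin²θ) = 0.046067 m.
|ω_rod| = r ω |cosθ| / √(L² − r² sin²θ) = 0.0178·222·0.90259/0.046067 = 77.425 rad/s.

77.4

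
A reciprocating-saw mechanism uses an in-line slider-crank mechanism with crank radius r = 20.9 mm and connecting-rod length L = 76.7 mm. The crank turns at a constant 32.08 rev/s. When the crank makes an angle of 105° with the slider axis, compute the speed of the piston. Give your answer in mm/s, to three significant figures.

3770

ω = 2π·32.1 = 201.6 rad/s
For an in-line slider-crank, x = r cosθ + √(L² − r² sin²θ), so v = −rω sinθ·[1 + r cosθ/√(L² − r² sin²θ)].
With r = 0.0209 m, L = 0.0767 m, θ = 105°: √(L² − r² sin²θ) = 0.073996 m.
v = −0.0209·201.6·0.96593·[1 + 0.0209·-0.25882/0.073996] = -3.7717 m/s.
|v| = 3.7717 m/s = 3771.7 mm/s.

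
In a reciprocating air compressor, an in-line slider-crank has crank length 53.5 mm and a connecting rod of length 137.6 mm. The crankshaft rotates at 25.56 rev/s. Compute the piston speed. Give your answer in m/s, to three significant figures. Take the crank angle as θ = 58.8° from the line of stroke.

ω = 2π·25.6 = 160.6 rad/s
For an in-line slider-crank, x = r cosθ + √(L² − r² sin²θ), so v = −rω sinθ·[1 + r cosθ/√(L² − r² sin²θ)].
With r = 0.0535 m, L = 0.1376 m, θ = 58.8°: √(L² − r² sin²θ) = 0.12977 m.
v = −0.0535·160.6·0.85536·[1 + 0.0535·0.51803/0.12977] = -8.9189 m/s.
|v| = 8.9189 m/s.

8.92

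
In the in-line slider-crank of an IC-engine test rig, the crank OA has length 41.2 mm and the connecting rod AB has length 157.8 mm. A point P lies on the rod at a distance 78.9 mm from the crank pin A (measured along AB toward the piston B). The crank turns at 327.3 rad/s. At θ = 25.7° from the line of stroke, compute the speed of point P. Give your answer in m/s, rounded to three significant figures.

ω = 327.3 rad/s.  Crank-pin speed |V_A| = rω = 13.485 m/s, perpendicular to OA.
Rod angle: sinφ = −(r/L) sinθ ⇒ φ = -6.501°; ω_rod = −rω cosθ/√(L²−r²sin²θ) = -77.5 rad/s.
V_P = V_A + ω_rod × AP, with AP = 0.0789 m along the rod.
Components: V_Px = −rω sinθ − a·ω_rod·sinφ = -6.5401 m/s;  V_Py = rω cosθ + a·ω_rod·cosφ = +6.0754 m/s.
|V_P| = √(V_Px² + V_Py²) = 8.9266 m/s.

8.93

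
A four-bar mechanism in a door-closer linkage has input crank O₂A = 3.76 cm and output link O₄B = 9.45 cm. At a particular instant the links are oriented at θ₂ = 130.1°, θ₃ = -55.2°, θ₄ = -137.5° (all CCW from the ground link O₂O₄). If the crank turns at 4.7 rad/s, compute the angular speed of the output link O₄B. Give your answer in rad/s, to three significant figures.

0.174

ω₂ = 4.7 rad/s
Differentiating the loop-closure r₂e^{iθ₂}+r₃e^{iθ₃}=r₁+r₄e^{iθ₄} gives r₂ω₂e^{iθ₂}+r₃ω₃e^{iθ₃}=r₄ω₄e^{iθ₄}.
Eliminating the other unknown: ω₄ = r₂ω₂ sin(θ₂−θ₃) / [r₄ sin(θ₄−θ₃)].
Numerator sine = -0.09237; denominator sine = -0.99098.
Result = 0.0376·4.7·(-0.09237) / (0.0945·(-0.99098)) = +0.17431 rad/s; magnitude 0.17431 rad/s.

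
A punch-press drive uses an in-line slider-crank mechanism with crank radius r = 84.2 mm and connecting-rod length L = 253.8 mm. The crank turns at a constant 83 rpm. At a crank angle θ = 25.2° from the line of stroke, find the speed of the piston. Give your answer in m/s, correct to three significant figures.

0.406

ω = 2π·83/60 = 8.692 rad/s
For an in-line slider-crank, x = r cosθ + √(L² − r² sin²θ), so v = −rω sinθ·[1 + r cosθ/√(L² − r² sin²θ)].
With r = 0.0842 m, L = 0.2538 m, θ = 25.2°: √(L² − r² sin²θ) = 0.25126 m.
v = −0.0842·8.692·0.42578·[1 + 0.0842·0.90483/0.25126] = -0.40609 m/s.
|v| = 0.40609 m/s.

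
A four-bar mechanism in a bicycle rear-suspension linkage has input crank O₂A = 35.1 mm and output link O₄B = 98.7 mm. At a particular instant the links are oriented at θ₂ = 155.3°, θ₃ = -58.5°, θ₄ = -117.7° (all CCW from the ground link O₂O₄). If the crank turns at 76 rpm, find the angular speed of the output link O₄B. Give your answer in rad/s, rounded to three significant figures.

ω₂ = 7.959 rad/s (from 76 rpm).
Differentiating the loop-closure r₂e^{iθ₂}+r₃e^{iθ₃}=r₁+r₄e^{iθ₄} gives r₂ω₂e^{iθ₂}+r₃ω₃e^{iθ₃}=r₄ω₄e^{iθ₄}.
Eliminating the other unknown: ω₄ = r₂ω₂ sin(θ₂−θ₃) / [r₄ sin(θ₄−θ₃)].
Numerator sine = -0.55630; denominator sine = -0.85896.
Result = 0.0351·7.959·(-0.55630) / (0.0987·(-0.85896)) = +1.833 rad/s; magnitude 1.833 rad/s.

1.83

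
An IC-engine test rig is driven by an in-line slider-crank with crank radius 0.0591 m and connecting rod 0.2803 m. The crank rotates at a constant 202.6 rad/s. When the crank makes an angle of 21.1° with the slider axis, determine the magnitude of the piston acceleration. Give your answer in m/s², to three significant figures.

2650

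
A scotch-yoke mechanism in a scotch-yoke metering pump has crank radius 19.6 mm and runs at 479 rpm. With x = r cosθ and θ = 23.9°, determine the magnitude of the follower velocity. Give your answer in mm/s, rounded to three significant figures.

398

ω = 50.16 rad/s (from 479 rpm).
x = r cosθ ⇒ ẋ = −rω sinθ.
|v| = rω|sinθ| = 0.0196·50.16·|sin 23.9°| = 0.39832 m/s = 398.32 mm/s.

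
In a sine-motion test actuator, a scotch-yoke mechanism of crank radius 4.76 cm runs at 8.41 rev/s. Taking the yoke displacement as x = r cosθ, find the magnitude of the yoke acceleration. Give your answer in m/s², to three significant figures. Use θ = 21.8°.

ω = 52.84 rad/s (from 8.41 rev/s).
x = r cosθ ⇒ ẍ = −rω² cosθ (ω constant).
|a| = rω²|cosθ| = 0.0476·(52.84)²·|cos 21.8°| = 123.41 m/s².

123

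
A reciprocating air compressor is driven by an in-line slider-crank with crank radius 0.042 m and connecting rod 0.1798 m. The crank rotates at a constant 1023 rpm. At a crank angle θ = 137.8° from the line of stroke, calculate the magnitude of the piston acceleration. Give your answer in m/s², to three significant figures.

ω = 2π·1023/60 = 107.1 rad/s
x(θ) = r cosθ + √(L² − r² sin²θ); with ω constant, a = ω²·d²x/dθ².
d²x/dθ² = −r cosθ − r²(cos2θ)/√u − r⁴ sin²2θ/(4u^{3/2}),  u = L² − r² sin²θ = 0.0315321 m².
Substituting r = 0.042 m, L = 0.1798 m, θ = 137.8°: d²x/dθ² = +0.030007 m.
a = ω²·d²x/dθ² = (107.1)²·(+0.030007) = +344.37 m/s²;  |a| = 344.37 m/s².

344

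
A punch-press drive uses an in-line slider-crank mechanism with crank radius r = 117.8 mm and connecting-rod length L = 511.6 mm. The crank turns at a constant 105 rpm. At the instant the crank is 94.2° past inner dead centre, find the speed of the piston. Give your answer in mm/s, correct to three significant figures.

1270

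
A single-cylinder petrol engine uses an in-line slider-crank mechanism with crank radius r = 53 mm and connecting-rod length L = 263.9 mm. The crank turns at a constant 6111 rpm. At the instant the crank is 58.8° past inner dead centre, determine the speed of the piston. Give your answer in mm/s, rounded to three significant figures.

32100

ω = 2π·6111/60 = 639.9 rad/s
For an in-line slider-crank, x = r cosθ + √(L² − r² sin²θ), so v = −rω sinθ·[1 + r cosθ/√(L² − r² sin²θ)].
With r = 0.053 m, L = 0.2639 m, θ = 58.8°: √(L² − r² sin²θ) = 0.25998 m.
v = −0.053·639.9·0.85536·[1 + 0.053·0.51803/0.25998] = -32.075 m/s.
|v| = 32.075 m/s = 32075 mm/s.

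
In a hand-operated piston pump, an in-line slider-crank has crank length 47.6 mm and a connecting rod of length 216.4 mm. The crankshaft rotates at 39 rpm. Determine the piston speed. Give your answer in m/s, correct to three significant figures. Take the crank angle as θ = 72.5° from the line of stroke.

ω = 2π·39/60 = 4.084 rad/s
For an in-line slider-crank, x = r cosθ + √(L² − r² sin²θ), so v = −rω sinθ·[1 + r cosθ/√(L² − r² sin²θ)].
With r = 0.0476 m, L = 0.2164 m, θ = 72.5°: √(L² − r² sin²θ) = 0.21158 m.
v = −0.0476·4.084·0.95372·[1 + 0.0476·0.30071/0.21158] = -0.19795 m/s.
|v| = 0.19795 m/s.

0.198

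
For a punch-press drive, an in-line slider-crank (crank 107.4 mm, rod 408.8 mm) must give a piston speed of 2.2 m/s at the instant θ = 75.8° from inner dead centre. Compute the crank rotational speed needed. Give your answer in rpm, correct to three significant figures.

For an in-line slider-crank, |v_piston| = rω|sinθ|·[1 + r cosθ/√(L² − r² sin²θ)].
With r = 0.1074 m, L = 0.4088 m, θ = 75.8°: the bracketed kinematic factor |dx/dθ| = 0.11106 m.
ω = v/|dx/dθ| = 2.2/0.11106 = 19.81 rad/s.
N = 60ω/(2π) = 189.17 rpm.

189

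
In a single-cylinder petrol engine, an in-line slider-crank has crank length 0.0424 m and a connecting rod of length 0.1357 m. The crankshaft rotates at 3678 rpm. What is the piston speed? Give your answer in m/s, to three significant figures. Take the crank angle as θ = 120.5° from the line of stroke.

11.8

ω = 2π·3678/60 = 385.2 rad/s
For an in-line slider-crank, x = r cosθ + √(L² − r² sin²θ), so v = −rω sinθ·[1 + r cosθ/√(L² − r² sin²θ)].
With r = 0.0424 m, L = 0.1357 m, θ = 120.5°: √(L² − r² sin²θ) = 0.13069 m.
v = −0.0424·385.2·0.86163·[1 + 0.0424·-0.50754/0.13069] = -11.754 m/s.
|v| = 11.754 m/s.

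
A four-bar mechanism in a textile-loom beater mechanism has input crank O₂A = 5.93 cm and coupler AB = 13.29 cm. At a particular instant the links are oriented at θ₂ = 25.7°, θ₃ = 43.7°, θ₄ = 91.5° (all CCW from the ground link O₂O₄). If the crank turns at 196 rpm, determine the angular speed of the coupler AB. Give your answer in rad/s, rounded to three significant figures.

11.3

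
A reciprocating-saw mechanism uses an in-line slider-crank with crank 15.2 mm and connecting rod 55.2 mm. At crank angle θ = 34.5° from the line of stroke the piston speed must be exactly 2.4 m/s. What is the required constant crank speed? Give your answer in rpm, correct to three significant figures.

2160

For an in-line slider-crank, |v_piston| = rω|sinθ|·[1 + r cosθ/√(L² − r² sin²θ)].
With r = 0.0152 m, L = 0.0552 m, θ = 34.5°: the bracketed kinematic factor |dx/dθ| = 0.010587 m.
ω = v/|dx/dθ| = 2.4/0.010587 = 226.69 rad/s.
N = 60ω/(2π) = 2164.7 rpm.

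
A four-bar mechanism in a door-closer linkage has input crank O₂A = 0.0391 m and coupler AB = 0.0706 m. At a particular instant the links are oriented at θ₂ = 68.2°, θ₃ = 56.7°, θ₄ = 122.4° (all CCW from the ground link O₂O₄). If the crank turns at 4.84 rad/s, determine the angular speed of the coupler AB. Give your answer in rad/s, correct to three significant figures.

ω₂ = 4.84 rad/s
Differentiating the loop-closure r₂e^{iθ₂}+r₃e^{iθ₃}=r₁+r₄e^{iθ₄} gives r₂ω₂e^{iθ₂}+r₃ω₃e^{iθ₃}=r₄ω₄e^{iθ₄}.
Eliminating the other unknown: ω₃ = r₂ω₂ sin(θ₄−θ₂) / [r₃ sin(θ₃−θ₄)].
Numerator sine = +0.81106; denominator sine = -0.91140.
Result = 0.0391·4.84·(+0.81106) / (0.0706·(-0.91140)) = -2.3854 rad/s; magnitude 2.3854 rad/s.

2.39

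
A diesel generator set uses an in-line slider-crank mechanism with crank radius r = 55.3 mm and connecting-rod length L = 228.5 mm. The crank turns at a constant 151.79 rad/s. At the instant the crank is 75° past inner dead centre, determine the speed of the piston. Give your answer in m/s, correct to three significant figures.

ω = 151.8 rad/s
For an in-line slider-crank, x = r cosθ + √(L² − r² sin²θ), so v = −rω sinθ·[1 + r cosθ/√(L² − r² sin²θ)].
With r = 0.0553 m, L = 0.2285 m, θ = 75°: √(L² − r² sin²θ) = 0.22217 m.
v = −0.0553·151.8·0.96593·[1 + 0.0553·0.25882/0.22217] = -8.6303 m/s.
|v| = 8.6303 m/s.

8.63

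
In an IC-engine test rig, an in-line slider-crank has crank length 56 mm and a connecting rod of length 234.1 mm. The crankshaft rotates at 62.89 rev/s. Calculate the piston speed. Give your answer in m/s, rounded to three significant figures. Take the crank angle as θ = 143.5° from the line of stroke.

10.6

ω = 2π·62.9 = 395.1 rad/s
For an in-line slider-crank, x = r cosθ + √(L² − r² sin²θ), so v = −rω sinθ·[1 + r cosθ/√(L² − r² sin²θ)].
With r = 0.056 m, L = 0.2341 m, θ = 143.5°: √(L² − r² sin²θ) = 0.23172 m.
v = −0.056·395.1·0.59482·[1 + 0.056·-0.80386/0.23172] = -10.605 m/s.
|v| = 10.605 m/s.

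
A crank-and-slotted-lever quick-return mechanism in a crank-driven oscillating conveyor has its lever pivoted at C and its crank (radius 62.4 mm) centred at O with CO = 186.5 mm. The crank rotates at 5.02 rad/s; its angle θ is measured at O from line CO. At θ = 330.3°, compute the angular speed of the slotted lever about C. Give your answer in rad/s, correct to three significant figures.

1.19

ω = 5.02 rad/s
Crank pin A relative to C: A = (d + r cosθ, r sinθ); lever angle φ = atan2(r sinθ, d + r cosθ).
Differentiating tanφ: φ̇ = rω(d cosθ + r)/(d² + r² + 2dr cosθ).
d² + r² + 2dr cosθ = |CA|² = 0.0588936 m²;  d cosθ + r = +0.2244 m.
|ω_lever| = |0.0624·5.02·+0.2244| / 0.0588936 = 1.1936 rad/s.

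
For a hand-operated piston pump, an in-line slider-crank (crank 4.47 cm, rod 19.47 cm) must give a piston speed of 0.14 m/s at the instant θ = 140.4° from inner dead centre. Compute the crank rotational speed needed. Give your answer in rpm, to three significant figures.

For an in-line slider-crank, |v_piston| = rω|sinθ|·[1 + r cosθ/√(L² − r² sin²θ)].
With r = 0.0447 m, L = 0.1947 m, θ = 140.4°: the bracketed kinematic factor |dx/dθ| = 0.023398 m.
ω = v/|dx/dθ| = 0.14/0.023398 = 5.9835 rad/s.
N = 60ω/(2π) = 57.138 rpm.

57.1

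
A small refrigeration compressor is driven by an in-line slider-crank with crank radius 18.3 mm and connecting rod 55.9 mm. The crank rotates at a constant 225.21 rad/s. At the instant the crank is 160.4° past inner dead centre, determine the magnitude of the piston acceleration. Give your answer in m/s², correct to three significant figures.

634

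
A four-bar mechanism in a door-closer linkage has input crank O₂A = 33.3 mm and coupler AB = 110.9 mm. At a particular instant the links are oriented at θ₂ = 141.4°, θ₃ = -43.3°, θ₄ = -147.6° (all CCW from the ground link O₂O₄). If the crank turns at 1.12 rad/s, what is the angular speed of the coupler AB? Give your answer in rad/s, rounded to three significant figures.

0.328

ω₂ = 1.12 rad/s
Differentiating the loop-closure r₂e^{iθ₂}+r₃e^{iθ₃}=r₁+r₄e^{iθ₄} gives r₂ω₂e^{iθ₂}+r₃ω₃e^{iθ₃}=r₄ω₄e^{iθ₄}.
Eliminating the other unknown: ω₃ = r₂ω₂ sin(θ₄−θ₂) / [r₃ sin(θ₃−θ₄)].
Numerator sine = +0.94552; denominator sine = +0.96902.
Result = 0.0333·1.12·(+0.94552) / (0.1109·(+0.96902)) = +0.32815 rad/s; magnitude 0.32815 rad/s.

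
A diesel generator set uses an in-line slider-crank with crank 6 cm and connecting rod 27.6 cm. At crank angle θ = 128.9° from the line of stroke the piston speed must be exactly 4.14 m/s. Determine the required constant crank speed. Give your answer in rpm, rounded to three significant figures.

For an in-line slider-crank, |v_piston| = rω|sinθ|·[1 + r cosθ/√(L² − r² sin²θ)].
With r = 0.06 m, L = 0.276 m, θ = 128.9°: the bracketed kinematic factor |dx/dθ| = 0.040227 m.
ω = v/|dx/dθ| = 4.14/0.040227 = 102.92 rad/s.
N = 60ω/(2π) = 982.78 rpm.

983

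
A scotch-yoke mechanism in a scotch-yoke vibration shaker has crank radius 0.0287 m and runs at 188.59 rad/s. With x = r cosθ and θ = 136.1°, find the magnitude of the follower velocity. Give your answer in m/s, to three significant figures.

3.75

ω = 188.6 rad/s
x = r cosθ ⇒ ẋ = −rω sinθ.
|v| = rω|sinθ| = 0.0287·188.6·|sin 136.1°| = 3.7531 m/s.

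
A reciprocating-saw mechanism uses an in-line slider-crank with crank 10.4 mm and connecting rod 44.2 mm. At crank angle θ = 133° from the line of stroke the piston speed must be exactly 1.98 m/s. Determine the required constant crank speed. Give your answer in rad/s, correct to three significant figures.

For an in-line slider-crank, |v_piston| = rω|sinθ|·[1 + r cosθ/√(L² − r² sin²θ)].
With r = 0.0104 m, L = 0.0442 m, θ = 133°: the bracketed kinematic factor |dx/dθ| = 0.006367 m.
ω = v/|dx/dθ| = 1.98/0.006367 = 310.98 rad/s.

311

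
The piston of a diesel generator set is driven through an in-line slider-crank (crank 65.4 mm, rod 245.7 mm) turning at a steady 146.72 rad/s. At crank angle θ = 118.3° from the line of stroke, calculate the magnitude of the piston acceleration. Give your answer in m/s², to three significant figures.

875

ω = 146.7 rad/s
x(θ) = r cosθ + √(L² − r² sin²θ); with ω constant, a = ω²·d²x/dθ².
d²x/dθ² = −r cosθ − r²(cos2θ)/√u − r⁴ sin²2θ/(4u^{3/2}),  u = L² − r² sin²θ = 0.0570527 m².
Substituting r = 0.0654 m, L = 0.2457 m, θ = 118.3°: d²x/dθ² = +0.040629 m.
a = ω²·d²x/dθ² = (146.7)²·(+0.040629) = +874.61 m/s²;  |a| = 874.61 m/s².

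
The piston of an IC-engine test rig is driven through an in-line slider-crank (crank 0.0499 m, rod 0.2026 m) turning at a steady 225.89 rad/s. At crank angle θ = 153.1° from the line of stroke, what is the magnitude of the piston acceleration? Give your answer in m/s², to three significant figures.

1890

ω = 225.9 rad/s
x(θ) = r cosθ + √(L² − r² sin²θ); with ω constant, a = ω²·d²x/dθ².
d²x/dθ² = −r cosθ − r²(cos2θ)/√u − r⁴ sin²2θ/(4u^{3/2}),  u = L² − r² sin²θ = 0.0405371 m².
Substituting r = 0.0499 m, L = 0.2026 m, θ = 153.1°: d²x/dθ² = +0.037073 m.
a = ω²·d²x/dθ² = (225.9)²·(+0.037073) = +1891.7 m/s²;  |a| = 1891.7 m/s².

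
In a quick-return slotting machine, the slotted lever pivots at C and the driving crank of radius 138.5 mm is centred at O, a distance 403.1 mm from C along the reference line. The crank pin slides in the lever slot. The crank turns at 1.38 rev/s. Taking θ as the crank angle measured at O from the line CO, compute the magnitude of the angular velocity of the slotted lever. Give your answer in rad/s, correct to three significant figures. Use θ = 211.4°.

ω = 8.671 rad/s (from 1.38 rev/s).
Crank pin A relative to C: A = (d + r cosθ, r sinθ); lever angle φ = atan2(r sinθ, d + r cosθ).
Differentiating tanφ: φ̇ = rω(d cosθ + r)/(d² + r² + 2dr cosθ).
d² + r² + 2dr cosθ = |CA|² = 0.0863655 m²;  d cosθ + r = -0.20557 m.
|ω_lever| = |0.1385·8.671·-0.20557| / 0.0863655 = 2.8584 rad/s.

2.86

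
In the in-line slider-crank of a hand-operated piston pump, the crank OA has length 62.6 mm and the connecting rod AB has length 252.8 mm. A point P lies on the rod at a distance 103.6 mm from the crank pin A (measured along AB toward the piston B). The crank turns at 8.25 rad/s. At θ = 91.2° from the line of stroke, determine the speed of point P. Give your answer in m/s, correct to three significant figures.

0.515

ω = 8.25 rad/s.  Crank-pin speed |V_A| = rω = 0.51645 m/s, perpendicular to OA.
Rod angle: sinφ = −(r/L) sinθ ⇒ φ = -14.334°; ω_rod = −rω cosθ/√(L²−r²sin²θ) = +0.044158 rad/s.
V_P = V_A + ω_rod × AP, with AP = 0.1036 m along the rod.
Components: V_Px = −rω sinθ − a·ω_rod·sinφ = -0.5152 m/s;  V_Py = rω cosθ + a·ω_rod·cosφ = -0.0063833 m/s.
|V_P| = √(V_Px² + V_Py²) = 0.51524 m/s.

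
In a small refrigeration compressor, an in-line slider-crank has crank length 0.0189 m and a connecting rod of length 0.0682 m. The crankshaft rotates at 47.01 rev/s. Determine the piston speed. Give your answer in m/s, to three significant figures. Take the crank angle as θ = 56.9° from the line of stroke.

ω = 2π·47 = 295.4 rad/s
For an in-line slider-crank, x = r cosθ + √(L² − r² sin²θ), so v = −rω sinθ·[1 + r cosθ/√(L² − r² sin²θ)].
With r = 0.0189 m, L = 0.0682 m, θ = 56.9°: √(L² − r² sin²θ) = 0.066337 m.
v = −0.0189·295.4·0.83772·[1 + 0.0189·0.54610/0.066337] = -5.4042 m/s.
|v| = 5.4042 m/s.

5.40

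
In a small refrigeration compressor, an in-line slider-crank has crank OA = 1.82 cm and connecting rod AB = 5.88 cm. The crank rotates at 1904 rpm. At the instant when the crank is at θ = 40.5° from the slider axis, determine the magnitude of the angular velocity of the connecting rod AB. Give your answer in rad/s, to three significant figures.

ω = 199.4 rad/s (converted from 1904 rpm).
The rod makes angle φ with the slider axis where L sinφ = r sinθ; differentiating, L cosφ·φ̇ = r ω cosθ.
L cosφ = √(L² − r² sin²θ) = 0.0576 m.
|ω_rod| = r ω |cosθ| / √(L² − r² sin²θ) = 0.0182·199.4·0.76041/0.0576 = 47.906 rad/s.

47.9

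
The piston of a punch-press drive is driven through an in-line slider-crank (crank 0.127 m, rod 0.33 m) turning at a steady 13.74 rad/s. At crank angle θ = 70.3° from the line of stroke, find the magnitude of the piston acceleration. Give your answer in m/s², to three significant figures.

0.602

ω = 13.74 rad/s
x(θ) = r cosθ + √(L² − r² sin²θ); with ω constant, a = ω²·d²x/dθ².
d²x/dθ² = −r cosθ − r²(cos2θ)/√u − r⁴ sin²2θ/(4u^{3/2}),  u = L² − r² sin²θ = 0.0946038 m².
Substituting r = 0.127 m, L = 0.33 m, θ = 70.3°: d²x/dθ² = -0.0031903 m.
a = ω²·d²x/dθ² = (13.74)²·(-0.0031903) = -0.60229 m/s²;  |a| = 0.60229 m/s².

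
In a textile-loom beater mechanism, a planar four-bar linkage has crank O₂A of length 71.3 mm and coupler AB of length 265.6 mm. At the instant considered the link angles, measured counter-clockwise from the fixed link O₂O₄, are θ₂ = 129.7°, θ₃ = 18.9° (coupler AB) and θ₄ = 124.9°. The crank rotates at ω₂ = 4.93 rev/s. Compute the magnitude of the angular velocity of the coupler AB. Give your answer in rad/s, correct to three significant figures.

0.724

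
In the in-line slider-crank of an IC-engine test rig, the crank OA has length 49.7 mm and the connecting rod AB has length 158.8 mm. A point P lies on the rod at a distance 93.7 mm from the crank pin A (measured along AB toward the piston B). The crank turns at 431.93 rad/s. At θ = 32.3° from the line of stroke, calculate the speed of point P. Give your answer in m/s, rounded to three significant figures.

15.2

ω = 431.9 rad/s.  Crank-pin speed |V_A| = rω = 21.467 m/s, perpendicular to OA.
Rod angle: sinφ = −(r/L) sinθ ⇒ φ = -9.627°; ω_rod = −rω cosθ/√(L²−r²sin²θ) = -115.9 rad/s.
V_P = V_A + ω_rod × AP, with AP = 0.0937 m along the rod.
Components: V_Px = −rω sinθ − a·ω_rod·sinφ = -13.287 m/s;  V_Py = rω cosθ + a·ω_rod·cosφ = +7.4386 m/s.
|V_P| = √(V_Px² + V_Py²) = 15.228 m/s.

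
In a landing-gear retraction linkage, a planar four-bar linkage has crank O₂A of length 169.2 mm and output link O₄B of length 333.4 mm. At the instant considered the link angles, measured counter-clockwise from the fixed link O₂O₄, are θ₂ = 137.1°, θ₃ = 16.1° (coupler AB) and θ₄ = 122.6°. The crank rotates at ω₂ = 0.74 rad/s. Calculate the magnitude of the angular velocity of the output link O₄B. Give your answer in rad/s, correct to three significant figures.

0.336

ω₂ = 0.74 rad/s
Differentiating the loop-closure r₂e^{iθ₂}+r₃e^{iθ₃}=r₁+r₄e^{iθ₄} gives r₂ω₂e^{iθ₂}+r₃ω₃e^{iθ₃}=r₄ω₄e^{iθ₄}.
Eliminating the other unknown: ω₄ = r₂ω₂ sin(θ₂−θ₃) / [r₄ sin(θ₄−θ₃)].
Numerator sine = +0.85717; denominator sine = +0.95882.
Result = 0.1692·0.74·(+0.85717) / (0.3334·(+0.95882)) = +0.33573 rad/s; magnitude 0.33573 rad/s.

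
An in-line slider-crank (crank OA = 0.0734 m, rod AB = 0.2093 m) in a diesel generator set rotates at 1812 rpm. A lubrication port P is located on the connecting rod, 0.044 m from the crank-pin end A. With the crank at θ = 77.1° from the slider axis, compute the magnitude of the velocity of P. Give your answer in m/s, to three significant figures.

ω = 189.8 rad/s.  Crank-pin speed |V_A| = rω = 13.928 m/s, perpendicular to OA.
Rod angle: sinφ = −(r/L) sinθ ⇒ φ = -19.989°; ω_rod = −rω cosθ/√(L²−r²sin²θ) = -15.808 rad/s.
V_P = V_A + ω_rod × AP, with AP = 0.044 m along the rod.
Components: V_Px = −rω sinθ − a·ω_rod·sinφ = -13.814 m/s;  V_Py = rω cosθ + a·ω_rod·cosφ = +2.4557 m/s.
|V_P| = √(V_Px² + V_Py²) = 14.031 m/s.

14.0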